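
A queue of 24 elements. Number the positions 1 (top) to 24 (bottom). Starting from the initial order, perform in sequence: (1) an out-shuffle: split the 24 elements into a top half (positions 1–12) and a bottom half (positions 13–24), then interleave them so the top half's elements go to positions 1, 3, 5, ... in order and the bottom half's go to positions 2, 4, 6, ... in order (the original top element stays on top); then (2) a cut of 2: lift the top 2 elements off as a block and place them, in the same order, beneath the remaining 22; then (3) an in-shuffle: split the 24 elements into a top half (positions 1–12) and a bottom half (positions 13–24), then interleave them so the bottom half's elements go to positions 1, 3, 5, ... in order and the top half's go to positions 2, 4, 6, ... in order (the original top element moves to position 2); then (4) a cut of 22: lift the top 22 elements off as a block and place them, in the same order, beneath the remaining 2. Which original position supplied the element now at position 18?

Undo the operations in reverse order, starting from position 18:
  undo op 4 (cut 22): 18 ← 16
  undo op 3 (in-shuffle, from top half): 16 ← 8
  undo op 2 (cut 2): 8 ← 10
  undo op 1 (out-shuffle, from bottom half): 10 ← 17
So the element at position 18 came from original position 17.

17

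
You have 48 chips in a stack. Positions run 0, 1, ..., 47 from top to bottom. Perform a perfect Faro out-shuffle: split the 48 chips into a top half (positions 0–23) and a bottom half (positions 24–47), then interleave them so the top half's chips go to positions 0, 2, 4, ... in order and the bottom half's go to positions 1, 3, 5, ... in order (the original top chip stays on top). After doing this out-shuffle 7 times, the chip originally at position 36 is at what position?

2

Track the chip's position through each out-shuffle:
36 → 25 → 3 → 6 → 12 → 24 → 1 → 2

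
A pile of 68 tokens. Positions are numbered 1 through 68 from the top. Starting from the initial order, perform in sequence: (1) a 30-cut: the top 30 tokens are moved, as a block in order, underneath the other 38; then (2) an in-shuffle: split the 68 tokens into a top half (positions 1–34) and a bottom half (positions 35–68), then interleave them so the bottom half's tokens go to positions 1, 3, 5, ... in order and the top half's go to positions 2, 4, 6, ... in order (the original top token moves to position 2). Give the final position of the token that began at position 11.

Track the token from position 11 forward through each operation:
  after op 1 (cut 30): 11 → 49
  after op 2 (in-shuffle): 49 → 29

29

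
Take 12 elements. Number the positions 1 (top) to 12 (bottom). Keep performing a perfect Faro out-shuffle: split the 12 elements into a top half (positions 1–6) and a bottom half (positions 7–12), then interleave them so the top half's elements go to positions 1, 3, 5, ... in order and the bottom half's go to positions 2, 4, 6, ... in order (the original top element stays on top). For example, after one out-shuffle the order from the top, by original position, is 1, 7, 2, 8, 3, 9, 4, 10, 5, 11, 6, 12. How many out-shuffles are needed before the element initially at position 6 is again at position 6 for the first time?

Follow position 6 under repeated out-shuffles:
6 → 11 → 10 → 8 → 4 → 7 → 2 → 3 → 5 → 9 → 6
It first returns after 10 out-shuffles.

10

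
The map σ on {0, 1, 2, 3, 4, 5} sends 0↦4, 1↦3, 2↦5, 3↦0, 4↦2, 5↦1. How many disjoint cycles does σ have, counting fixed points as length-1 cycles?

Cycle decomposition: (0 4 2 5 1 3).
1 cycle.

1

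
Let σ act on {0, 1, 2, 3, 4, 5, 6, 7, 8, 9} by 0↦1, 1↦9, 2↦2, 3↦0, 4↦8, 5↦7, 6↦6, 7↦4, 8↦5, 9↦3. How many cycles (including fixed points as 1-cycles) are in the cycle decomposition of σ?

Cycle decomposition: (0 1 9 3) (2) (4 8 5 7) (6).
4 cycles.

4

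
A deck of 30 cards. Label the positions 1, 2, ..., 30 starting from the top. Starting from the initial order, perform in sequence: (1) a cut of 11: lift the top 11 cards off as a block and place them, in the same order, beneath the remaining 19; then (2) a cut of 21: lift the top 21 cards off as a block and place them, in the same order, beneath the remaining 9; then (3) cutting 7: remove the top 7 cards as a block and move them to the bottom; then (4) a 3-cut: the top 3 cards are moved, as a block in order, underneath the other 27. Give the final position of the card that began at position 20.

Track the card from position 20 forward through each operation:
  after op 1 (cut 11): 20 → 9
  after op 2 (cut 21): 9 → 18
  after op 3 (cut 7): 18 → 11
  after op 4 (cut 3): 11 → 8

8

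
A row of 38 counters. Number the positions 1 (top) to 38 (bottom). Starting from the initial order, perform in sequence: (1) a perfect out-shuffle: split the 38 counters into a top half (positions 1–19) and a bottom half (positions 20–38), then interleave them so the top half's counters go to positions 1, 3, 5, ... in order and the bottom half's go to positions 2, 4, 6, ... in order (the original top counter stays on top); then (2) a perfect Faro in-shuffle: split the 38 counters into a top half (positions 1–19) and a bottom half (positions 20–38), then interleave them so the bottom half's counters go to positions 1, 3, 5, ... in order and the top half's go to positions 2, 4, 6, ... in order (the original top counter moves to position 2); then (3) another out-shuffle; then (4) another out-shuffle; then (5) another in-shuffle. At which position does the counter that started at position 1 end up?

10

Track the counter from position 1 forward through each operation:
  after op 1 (out-shuffle): 1 → 1
  after op 2 (in-shuffle): 1 → 2
  after op 3 (out-shuffle): 2 → 3
  after op 4 (out-shuffle): 3 → 5
  after op 5 (in-shuffle): 5 → 10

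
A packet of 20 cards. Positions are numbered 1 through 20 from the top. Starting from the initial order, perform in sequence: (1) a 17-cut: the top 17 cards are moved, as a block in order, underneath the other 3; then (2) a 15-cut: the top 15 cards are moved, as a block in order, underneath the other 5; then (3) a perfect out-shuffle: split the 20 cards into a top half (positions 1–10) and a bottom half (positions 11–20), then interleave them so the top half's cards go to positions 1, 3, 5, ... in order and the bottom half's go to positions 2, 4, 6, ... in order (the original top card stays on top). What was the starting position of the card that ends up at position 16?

Undo the operations in reverse order, starting from position 16:
  undo op 3 (out-shuffle, from bottom half): 16 ← 18
  undo op 2 (cut 15): 18 ← 13
  undo op 1 (cut 17): 13 ← 10
So the card at position 16 came from original position 10.

10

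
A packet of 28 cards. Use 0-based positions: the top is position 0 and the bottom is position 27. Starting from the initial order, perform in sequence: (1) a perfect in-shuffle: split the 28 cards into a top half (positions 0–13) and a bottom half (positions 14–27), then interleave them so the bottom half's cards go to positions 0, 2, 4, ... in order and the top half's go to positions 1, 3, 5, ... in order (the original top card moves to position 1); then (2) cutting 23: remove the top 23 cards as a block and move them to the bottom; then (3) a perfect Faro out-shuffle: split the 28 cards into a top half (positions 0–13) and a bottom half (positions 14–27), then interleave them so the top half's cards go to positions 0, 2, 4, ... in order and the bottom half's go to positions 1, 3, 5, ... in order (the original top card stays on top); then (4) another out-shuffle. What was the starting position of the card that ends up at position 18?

Undo the operations in reverse order, starting from position 18:
  undo op 4 (out-shuffle, from top half): 18 ← 9
  undo op 3 (out-shuffle, from bottom half): 9 ← 18
  undo op 2 (cut 23): 18 ← 13
  undo op 1 (in-shuffle, from top half): 13 ← 6
So the card at position 18 came from original position 6.

6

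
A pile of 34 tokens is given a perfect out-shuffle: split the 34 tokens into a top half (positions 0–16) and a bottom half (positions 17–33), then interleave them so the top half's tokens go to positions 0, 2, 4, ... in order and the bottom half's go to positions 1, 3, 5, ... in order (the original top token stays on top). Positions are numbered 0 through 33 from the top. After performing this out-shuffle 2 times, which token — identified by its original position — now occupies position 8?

2

Work backwards from position 8, undoing one out-shuffle at a time:
8 ← 4 ← 2
So the token now at position 8 started at position 2.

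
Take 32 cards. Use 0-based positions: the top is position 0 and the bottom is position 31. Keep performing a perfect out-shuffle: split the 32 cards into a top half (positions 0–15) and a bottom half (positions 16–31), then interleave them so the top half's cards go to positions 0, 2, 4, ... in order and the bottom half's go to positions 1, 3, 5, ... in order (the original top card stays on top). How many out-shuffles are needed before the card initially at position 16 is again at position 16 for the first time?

Follow position 16 under repeated out-shuffles:
16 → 1 → 2 → 4 → 8 → 16
It first returns after 5 out-shuffles.

5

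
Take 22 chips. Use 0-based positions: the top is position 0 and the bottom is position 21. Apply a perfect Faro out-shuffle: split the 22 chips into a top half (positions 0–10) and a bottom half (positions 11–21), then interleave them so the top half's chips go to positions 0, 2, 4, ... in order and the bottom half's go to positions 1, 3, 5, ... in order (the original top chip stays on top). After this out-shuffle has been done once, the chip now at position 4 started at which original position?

2

Work backwards from position 4, undoing one out-shuffle at a time:
4 ← 2
So the chip now at position 4 started at position 2.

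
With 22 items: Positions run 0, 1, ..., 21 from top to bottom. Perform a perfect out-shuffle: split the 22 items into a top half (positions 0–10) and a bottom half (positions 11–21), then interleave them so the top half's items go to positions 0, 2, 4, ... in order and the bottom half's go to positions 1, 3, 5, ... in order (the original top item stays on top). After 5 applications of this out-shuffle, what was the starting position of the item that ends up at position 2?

Work backwards from position 2, undoing one out-shuffle at a time:
2 ← 1 ← 11 ← 16 ← 8 ← 4
So the item now at position 2 started at position 4.

4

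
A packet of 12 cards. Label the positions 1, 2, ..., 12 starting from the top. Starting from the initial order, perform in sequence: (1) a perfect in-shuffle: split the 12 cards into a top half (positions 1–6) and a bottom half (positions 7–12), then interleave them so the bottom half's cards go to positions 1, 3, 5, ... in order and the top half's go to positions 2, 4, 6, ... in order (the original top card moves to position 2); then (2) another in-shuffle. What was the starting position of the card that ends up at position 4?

Undo the operations in reverse order, starting from position 4:
  undo op 2 (in-shuffle, from top half): 4 ← 2
  undo op 1 (in-shuffle, from top half): 2 ← 1
So the card at position 4 came from original position 1.

1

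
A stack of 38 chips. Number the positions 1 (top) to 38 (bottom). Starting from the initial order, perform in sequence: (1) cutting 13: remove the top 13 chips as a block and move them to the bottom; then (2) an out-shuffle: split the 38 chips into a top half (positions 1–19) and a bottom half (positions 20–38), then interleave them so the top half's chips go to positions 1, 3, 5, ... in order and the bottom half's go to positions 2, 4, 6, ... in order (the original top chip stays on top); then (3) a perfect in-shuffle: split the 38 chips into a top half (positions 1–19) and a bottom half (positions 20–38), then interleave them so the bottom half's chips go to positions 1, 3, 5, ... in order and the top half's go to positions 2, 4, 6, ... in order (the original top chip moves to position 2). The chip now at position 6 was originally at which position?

Undo the operations in reverse order, starting from position 6:
  undo op 3 (in-shuffle, from top half): 6 ← 3
  undo op 2 (out-shuffle, from top half): 3 ← 2
  undo op 1 (cut 13): 2 ← 15
So the chip at position 6 came from original position 15.

15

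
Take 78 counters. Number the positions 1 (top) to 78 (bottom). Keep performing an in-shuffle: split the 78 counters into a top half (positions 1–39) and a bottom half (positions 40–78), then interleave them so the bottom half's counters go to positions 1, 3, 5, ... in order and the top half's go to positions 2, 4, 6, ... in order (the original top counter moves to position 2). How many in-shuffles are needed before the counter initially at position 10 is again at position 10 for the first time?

39

Follow position 10 under repeated in-shuffles:
10 → 20 → 40 → 1 → 2 → 4 → 8 → 16 → ... → 10 (length 39)
It first returns after 39 in-shuffles.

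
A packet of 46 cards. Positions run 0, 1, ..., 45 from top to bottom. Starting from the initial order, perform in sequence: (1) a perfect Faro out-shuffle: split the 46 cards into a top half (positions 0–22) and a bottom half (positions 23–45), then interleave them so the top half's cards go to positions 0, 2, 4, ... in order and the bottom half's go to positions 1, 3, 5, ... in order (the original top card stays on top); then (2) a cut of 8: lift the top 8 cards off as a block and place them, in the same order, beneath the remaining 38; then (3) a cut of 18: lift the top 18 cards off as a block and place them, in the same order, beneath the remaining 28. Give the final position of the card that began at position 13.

0

Track the card from position 13 forward through each operation:
  after op 1 (out-shuffle): 13 → 26
  after op 2 (cut 8): 26 → 18
  after op 3 (cut 18): 18 → 0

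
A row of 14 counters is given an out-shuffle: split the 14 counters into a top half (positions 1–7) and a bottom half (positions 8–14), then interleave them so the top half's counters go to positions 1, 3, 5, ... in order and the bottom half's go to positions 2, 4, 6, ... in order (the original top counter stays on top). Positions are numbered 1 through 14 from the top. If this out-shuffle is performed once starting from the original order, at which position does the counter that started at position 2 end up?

Track the counter's position through each out-shuffle:
2 → 3

3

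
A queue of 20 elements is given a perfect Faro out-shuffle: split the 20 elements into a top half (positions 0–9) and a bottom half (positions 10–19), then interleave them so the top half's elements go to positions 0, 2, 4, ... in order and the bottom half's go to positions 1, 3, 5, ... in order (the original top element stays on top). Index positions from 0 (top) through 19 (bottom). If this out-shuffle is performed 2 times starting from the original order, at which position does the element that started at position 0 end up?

Position 0 is a fixed point of every out-shuffle, so the element never moves.

0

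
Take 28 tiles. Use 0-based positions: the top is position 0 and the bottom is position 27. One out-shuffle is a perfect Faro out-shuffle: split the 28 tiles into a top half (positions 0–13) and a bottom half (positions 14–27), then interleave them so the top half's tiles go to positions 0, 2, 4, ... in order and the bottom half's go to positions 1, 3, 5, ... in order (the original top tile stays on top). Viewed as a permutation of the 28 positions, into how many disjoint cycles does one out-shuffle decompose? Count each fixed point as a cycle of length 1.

5

Trace each unvisited position around until it returns:
(0) (1 2 4 8 16 5 ... len 18) (3 6 12 24 21 15) (9 18) (27)
5 cycles in total.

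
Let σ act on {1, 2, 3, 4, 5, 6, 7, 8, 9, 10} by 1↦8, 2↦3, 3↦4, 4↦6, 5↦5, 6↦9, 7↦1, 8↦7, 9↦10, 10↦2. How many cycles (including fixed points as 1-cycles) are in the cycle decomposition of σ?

Cycle decomposition: (1 8 7) (2 3 4 6 9 10) (5).
3 cycles.

3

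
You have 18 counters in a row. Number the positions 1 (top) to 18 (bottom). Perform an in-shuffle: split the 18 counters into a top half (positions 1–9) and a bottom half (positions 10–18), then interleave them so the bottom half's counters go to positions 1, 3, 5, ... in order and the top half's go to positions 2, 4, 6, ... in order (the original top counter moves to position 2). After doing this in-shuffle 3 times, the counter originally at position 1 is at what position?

8

Track the counter's position through each in-shuffle:
1 → 2 → 4 → 8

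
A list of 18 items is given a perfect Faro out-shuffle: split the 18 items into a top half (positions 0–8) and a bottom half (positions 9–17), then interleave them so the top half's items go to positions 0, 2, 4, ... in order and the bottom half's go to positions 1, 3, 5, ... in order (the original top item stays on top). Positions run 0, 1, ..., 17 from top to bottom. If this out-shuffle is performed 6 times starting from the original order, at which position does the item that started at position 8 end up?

Track the item's position through each out-shuffle:
8 → 16 → 15 → 13 → 9 → 1 → 2

2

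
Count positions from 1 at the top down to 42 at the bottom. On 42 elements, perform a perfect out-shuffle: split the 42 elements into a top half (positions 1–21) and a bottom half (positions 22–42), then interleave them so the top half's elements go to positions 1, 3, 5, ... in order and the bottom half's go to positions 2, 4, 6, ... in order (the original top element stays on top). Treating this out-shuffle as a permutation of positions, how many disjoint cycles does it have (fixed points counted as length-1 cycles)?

Trace each unvisited position around until it returns:
(1) (2 3 5 9 17 33 ... len 20) (4 7 13 25 8 15 ... len 20) (42)
4 cycles in total.

4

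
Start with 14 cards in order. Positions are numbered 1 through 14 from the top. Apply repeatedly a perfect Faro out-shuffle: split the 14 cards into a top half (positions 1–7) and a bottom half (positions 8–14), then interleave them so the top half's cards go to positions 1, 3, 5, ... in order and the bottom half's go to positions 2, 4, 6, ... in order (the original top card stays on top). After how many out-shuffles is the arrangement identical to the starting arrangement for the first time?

12

The out-shuffle permutes the 14 positions with cycle lengths [1, 1, 12].
Every card is home exactly when every cycle has completed a whole number of laps, i.e. after lcm(1, 12) = 12 out-shuffles.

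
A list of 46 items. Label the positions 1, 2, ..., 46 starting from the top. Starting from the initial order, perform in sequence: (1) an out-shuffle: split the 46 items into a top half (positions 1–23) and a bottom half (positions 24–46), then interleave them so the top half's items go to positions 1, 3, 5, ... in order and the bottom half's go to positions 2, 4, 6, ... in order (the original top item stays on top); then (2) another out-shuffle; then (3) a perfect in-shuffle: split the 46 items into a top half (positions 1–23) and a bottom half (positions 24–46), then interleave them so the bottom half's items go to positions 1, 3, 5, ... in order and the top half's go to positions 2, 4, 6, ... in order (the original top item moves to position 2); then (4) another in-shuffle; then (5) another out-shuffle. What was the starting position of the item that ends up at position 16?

Undo the operations in reverse order, starting from position 16:
  undo op 5 (out-shuffle, from bottom half): 16 ← 31
  undo op 4 (in-shuffle, from bottom half): 31 ← 39
  undo op 3 (in-shuffle, from bottom half): 39 ← 43
  undo op 2 (out-shuffle, from top half): 43 ← 22
  undo op 1 (out-shuffle, from bottom half): 22 ← 34
So the item at position 16 came from original position 34.

34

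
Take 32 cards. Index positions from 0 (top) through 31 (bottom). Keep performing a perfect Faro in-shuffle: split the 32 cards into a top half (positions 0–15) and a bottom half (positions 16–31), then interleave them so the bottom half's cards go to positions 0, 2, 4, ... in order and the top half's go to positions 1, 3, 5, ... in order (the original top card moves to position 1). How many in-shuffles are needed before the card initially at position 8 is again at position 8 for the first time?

Follow position 8 under repeated in-shuffles:
8 → 17 → 2 → 5 → 11 → 23 → 14 → 29 → 26 → 20 → 8
It first returns after 10 in-shuffles.

10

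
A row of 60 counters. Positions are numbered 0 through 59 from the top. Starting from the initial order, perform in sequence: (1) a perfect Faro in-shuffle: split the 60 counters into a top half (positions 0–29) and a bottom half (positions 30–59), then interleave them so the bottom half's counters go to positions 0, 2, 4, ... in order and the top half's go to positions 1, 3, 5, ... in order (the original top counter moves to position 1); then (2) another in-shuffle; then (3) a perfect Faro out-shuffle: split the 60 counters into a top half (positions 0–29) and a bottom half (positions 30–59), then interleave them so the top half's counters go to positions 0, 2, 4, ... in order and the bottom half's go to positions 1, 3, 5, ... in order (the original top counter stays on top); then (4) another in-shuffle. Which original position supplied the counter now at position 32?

5

Undo the operations in reverse order, starting from position 32:
  undo op 4 (in-shuffle, from bottom half): 32 ← 46
  undo op 3 (out-shuffle, from top half): 46 ← 23
  undo op 2 (in-shuffle, from top half): 23 ← 11
  undo op 1 (in-shuffle, from top half): 11 ← 5
So the counter at position 32 came from original position 5.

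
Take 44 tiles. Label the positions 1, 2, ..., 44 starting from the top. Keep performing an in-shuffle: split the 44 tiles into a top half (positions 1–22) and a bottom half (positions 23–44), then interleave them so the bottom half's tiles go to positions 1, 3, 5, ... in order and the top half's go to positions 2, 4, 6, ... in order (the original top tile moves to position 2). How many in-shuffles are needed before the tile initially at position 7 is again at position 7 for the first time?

12

Follow position 7 under repeated in-shuffles:
7 → 14 → 28 → 11 → 22 → 44 → 43 → 41 → 37 → 29 → 13 → 26 → 7
It first returns after 12 in-shuffles.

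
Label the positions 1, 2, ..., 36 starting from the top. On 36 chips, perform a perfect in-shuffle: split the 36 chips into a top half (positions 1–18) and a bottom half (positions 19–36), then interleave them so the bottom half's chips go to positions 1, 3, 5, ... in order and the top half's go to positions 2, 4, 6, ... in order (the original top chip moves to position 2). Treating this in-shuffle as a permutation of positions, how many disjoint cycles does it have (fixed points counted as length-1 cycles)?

Trace each unvisited position around until it returns:
(1 2 4 8 16 32 ... len 36)
1 cycle in total.

1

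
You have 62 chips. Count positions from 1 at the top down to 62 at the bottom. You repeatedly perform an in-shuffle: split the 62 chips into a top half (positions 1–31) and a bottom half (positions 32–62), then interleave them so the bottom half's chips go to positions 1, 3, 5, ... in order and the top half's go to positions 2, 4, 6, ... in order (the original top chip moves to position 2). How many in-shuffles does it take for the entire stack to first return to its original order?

6

The in-shuffle permutes the 62 positions with cycle lengths [2, 3, 3, 6, 6, 6, 6, 6, 6, 6, 6, 6].
Every chip is home exactly when every cycle has completed a whole number of laps, i.e. after lcm(2, 3, 6) = 6 in-shuffles.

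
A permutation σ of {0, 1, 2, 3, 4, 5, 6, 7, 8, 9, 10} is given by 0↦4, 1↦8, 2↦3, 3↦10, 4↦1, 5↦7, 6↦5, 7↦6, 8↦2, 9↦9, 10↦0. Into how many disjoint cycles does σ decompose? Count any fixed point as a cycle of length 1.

Cycle decomposition: (0 4 1 8 2 3 10) (5 7 6) (9).
3 cycles.

3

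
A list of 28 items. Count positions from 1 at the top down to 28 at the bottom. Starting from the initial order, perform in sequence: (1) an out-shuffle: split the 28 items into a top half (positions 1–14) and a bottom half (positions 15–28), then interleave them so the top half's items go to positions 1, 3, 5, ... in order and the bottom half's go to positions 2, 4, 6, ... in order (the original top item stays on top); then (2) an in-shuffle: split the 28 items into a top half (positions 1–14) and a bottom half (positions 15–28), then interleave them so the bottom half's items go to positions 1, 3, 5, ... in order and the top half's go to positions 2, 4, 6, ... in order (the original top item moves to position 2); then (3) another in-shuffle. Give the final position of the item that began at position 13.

Track the item from position 13 forward through each operation:
  after op 1 (out-shuffle): 13 → 25
  after op 2 (in-shuffle): 25 → 21
  after op 3 (in-shuffle): 21 → 13

13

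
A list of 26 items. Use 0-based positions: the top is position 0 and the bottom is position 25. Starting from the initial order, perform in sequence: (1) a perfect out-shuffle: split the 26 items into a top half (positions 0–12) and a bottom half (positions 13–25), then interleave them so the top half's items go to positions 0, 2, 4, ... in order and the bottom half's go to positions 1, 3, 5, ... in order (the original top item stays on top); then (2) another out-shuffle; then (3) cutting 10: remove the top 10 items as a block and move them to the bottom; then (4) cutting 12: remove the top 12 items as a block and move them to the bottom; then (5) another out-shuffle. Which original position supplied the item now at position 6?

25

Undo the operations in reverse order, starting from position 6:
  undo op 5 (out-shuffle, from top half): 6 ← 3
  undo op 4 (cut 12): 3 ← 15
  undo op 3 (cut 10): 15 ← 25
  undo op 2 (out-shuffle, from bottom half): 25 ← 25
  undo op 1 (out-shuffle, from bottom half): 25 ← 25
So the item at position 6 came from original position 25.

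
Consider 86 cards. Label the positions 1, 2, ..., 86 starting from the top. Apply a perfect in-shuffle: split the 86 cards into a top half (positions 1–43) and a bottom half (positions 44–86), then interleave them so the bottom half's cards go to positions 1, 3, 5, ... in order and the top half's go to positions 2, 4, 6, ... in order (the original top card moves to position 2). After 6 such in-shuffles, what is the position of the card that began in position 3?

18

Track the card's position through each in-shuffle:
3 → 6 → 12 → 24 → 48 → 9 → 18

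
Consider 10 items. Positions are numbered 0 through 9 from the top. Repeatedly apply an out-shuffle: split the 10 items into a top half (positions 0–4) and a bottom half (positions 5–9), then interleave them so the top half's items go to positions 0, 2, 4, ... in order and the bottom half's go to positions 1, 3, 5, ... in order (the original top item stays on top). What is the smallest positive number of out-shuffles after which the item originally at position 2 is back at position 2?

6

Follow position 2 under repeated out-shuffles:
2 → 4 → 8 → 7 → 5 → 1 → 2
It first returns after 6 out-shuffles.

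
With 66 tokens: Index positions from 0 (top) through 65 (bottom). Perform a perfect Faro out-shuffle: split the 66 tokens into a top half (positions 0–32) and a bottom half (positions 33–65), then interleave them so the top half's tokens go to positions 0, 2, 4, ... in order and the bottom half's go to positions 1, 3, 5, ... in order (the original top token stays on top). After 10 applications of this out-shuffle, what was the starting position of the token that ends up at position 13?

52

Work backwards from position 13, undoing one out-shuffle at a time:
13 ← 39 ← 52 ← 26 ← 13 ← 39 ← 52 ← 26 ← 13 ← 39 ← 52
So the token now at position 13 started at position 52.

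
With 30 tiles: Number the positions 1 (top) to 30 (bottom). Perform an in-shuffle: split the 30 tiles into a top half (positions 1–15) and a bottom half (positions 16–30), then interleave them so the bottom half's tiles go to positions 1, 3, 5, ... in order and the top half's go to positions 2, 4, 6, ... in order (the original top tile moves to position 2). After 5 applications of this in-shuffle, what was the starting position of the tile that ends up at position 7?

Work backwards from position 7, undoing one in-shuffle at a time:
7 ← 19 ← 25 ← 28 ← 14 ← 7
So the tile now at position 7 started at position 7.

7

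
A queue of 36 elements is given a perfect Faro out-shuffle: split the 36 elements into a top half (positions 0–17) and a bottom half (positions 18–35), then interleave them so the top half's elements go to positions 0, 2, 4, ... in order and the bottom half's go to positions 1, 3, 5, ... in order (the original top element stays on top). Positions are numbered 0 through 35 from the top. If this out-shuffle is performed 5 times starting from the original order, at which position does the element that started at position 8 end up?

11

Track the element's position through each out-shuffle:
8 → 16 → 32 → 29 → 23 → 11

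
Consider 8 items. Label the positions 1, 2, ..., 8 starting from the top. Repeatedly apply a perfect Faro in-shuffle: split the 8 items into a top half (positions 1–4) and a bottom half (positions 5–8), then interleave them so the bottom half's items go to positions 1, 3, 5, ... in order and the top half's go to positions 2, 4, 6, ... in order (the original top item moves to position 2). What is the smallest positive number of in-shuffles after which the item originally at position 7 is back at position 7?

Follow position 7 under repeated in-shuffles:
7 → 5 → 1 → 2 → 4 → 8 → 7
It first returns after 6 in-shuffles.

6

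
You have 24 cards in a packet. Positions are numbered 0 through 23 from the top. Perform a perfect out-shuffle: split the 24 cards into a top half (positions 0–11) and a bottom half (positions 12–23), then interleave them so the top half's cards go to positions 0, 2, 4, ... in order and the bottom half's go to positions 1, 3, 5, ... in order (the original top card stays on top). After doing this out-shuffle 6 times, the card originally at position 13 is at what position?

4

Track the card's position through each out-shuffle:
13 → 3 → 6 → 12 → 1 → 2 → 4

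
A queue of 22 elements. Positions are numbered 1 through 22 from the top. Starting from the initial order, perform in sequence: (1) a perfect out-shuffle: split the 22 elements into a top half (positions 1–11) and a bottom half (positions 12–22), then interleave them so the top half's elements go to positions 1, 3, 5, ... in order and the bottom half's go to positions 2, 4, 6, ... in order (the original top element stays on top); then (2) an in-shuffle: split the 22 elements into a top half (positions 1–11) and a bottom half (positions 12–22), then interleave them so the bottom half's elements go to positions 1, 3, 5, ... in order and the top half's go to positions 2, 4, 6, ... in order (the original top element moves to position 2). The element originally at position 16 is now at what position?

20

Track the element from position 16 forward through each operation:
  after op 1 (out-shuffle): 16 → 10
  after op 2 (in-shuffle): 10 → 20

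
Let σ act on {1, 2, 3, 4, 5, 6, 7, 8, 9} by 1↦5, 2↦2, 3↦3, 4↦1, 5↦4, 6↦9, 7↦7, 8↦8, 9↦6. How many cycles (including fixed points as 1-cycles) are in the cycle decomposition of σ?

Cycle decomposition: (1 5 4) (2) (3) (6 9) (7) (8).
6 cycles.

6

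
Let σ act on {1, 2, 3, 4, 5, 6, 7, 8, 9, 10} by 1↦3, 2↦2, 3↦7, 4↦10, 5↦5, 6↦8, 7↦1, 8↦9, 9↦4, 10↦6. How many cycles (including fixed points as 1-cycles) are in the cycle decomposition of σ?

Cycle decomposition: (1 3 7) (2) (4 10 6 8 9) (5).
4 cycles.

4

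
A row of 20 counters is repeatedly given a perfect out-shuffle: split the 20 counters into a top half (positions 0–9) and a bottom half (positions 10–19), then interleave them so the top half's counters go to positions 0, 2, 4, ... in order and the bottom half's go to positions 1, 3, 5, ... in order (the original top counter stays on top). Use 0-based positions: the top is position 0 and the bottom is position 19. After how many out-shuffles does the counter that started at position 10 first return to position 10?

18

Follow position 10 under repeated out-shuffles:
10 → 1 → 2 → 4 → 8 → 16 → 13 → 7 → 14 → 9 → 18 → 17 → 15 → 11 → 3 → 6 → 12 → 5 → 10
It first returns after 18 out-shuffles.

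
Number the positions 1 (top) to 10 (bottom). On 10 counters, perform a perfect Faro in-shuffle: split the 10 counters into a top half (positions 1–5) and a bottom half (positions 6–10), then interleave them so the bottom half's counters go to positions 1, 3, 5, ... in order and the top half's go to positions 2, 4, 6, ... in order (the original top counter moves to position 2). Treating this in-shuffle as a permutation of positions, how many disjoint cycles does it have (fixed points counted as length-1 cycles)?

Trace each unvisited position around until it returns:
(1 2 4 8 5 10 9 7 3 6)
1 cycle in total.

1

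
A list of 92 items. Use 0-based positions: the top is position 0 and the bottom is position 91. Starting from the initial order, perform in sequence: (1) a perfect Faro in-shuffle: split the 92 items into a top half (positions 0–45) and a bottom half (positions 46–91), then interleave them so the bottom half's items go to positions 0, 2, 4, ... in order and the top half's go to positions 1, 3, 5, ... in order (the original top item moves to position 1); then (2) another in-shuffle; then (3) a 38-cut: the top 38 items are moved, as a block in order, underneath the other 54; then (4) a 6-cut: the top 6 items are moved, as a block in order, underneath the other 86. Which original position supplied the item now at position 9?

Undo the operations in reverse order, starting from position 9:
  undo op 4 (cut 6): 9 ← 15
  undo op 3 (cut 38): 15 ← 53
  undo op 2 (in-shuffle, from top half): 53 ← 26
  undo op 1 (in-shuffle, from bottom half): 26 ← 59
So the item at position 9 came from original position 59.

59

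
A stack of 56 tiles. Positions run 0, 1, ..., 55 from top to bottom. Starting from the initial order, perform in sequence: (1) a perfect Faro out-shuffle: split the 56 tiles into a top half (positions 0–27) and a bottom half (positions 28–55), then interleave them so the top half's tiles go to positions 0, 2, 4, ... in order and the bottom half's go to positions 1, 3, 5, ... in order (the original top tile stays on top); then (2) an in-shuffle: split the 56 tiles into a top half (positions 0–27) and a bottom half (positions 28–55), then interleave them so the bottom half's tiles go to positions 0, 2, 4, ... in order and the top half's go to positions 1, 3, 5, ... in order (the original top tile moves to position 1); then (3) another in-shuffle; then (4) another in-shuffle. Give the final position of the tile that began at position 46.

Track the tile from position 46 forward through each operation:
  after op 1 (out-shuffle): 46 → 37
  after op 2 (in-shuffle): 37 → 18
  after op 3 (in-shuffle): 18 → 37
  after op 4 (in-shuffle): 37 → 18

18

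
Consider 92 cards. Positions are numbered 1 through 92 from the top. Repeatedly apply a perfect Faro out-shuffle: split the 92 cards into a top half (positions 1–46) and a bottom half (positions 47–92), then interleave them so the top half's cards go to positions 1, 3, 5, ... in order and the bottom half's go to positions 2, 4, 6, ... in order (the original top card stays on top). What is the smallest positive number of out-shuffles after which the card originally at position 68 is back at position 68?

12

Follow position 68 under repeated out-shuffles:
68 → 44 → 87 → 82 → 72 → 52 → 12 → 23 → 45 → 89 → 86 → 80 → 68
It first returns after 12 out-shuffles.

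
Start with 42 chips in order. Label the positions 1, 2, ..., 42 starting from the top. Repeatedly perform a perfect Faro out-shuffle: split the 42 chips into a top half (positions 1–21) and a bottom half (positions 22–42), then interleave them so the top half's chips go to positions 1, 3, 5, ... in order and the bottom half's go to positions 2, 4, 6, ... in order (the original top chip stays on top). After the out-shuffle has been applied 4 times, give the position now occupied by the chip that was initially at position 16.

Track the chip's position through each out-shuffle:
16 → 31 → 20 → 39 → 36

36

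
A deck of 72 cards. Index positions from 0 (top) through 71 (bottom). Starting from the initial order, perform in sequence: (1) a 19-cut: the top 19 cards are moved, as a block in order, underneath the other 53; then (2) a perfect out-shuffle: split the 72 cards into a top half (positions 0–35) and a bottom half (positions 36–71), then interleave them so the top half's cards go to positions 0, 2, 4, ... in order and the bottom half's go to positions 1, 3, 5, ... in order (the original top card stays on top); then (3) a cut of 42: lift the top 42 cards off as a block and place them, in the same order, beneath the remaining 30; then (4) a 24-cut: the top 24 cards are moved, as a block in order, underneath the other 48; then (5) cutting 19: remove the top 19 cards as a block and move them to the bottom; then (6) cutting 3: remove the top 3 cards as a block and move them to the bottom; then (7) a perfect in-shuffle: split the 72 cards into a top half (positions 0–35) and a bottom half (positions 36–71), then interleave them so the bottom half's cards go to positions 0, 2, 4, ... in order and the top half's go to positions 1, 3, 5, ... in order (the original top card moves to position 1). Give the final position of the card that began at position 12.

14

Track the card from position 12 forward through each operation:
  after op 1 (cut 19): 12 → 65
  after op 2 (out-shuffle): 65 → 59
  after op 3 (cut 42): 59 → 17
  after op 4 (cut 24): 17 → 65
  after op 5 (cut 19): 65 → 46
  after op 6 (cut 3): 46 → 43
  after op 7 (in-shuffle): 43 → 14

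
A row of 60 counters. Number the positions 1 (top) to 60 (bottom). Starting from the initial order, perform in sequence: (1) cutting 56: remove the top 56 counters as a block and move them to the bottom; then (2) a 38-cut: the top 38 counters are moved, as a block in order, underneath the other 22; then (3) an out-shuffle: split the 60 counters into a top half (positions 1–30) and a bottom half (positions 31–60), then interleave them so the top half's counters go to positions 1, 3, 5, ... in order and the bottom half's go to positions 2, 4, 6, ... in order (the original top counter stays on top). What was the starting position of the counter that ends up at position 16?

Undo the operations in reverse order, starting from position 16:
  undo op 3 (out-shuffle, from bottom half): 16 ← 38
  undo op 2 (cut 38): 38 ← 16
  undo op 1 (cut 56): 16 ← 12
So the counter at position 16 came from original position 12.

12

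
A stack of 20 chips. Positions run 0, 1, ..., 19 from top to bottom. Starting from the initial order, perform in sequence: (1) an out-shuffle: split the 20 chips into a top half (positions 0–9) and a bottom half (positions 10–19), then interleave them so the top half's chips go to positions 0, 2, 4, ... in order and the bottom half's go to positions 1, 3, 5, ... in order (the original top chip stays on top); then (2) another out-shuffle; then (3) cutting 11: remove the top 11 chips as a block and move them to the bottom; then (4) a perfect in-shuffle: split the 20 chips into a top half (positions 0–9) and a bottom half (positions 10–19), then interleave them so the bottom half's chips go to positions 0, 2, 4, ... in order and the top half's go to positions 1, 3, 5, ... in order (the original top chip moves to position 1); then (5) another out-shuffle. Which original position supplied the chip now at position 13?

7

Undo the operations in reverse order, starting from position 13:
  undo op 5 (out-shuffle, from bottom half): 13 ← 16
  undo op 4 (in-shuffle, from bottom half): 16 ← 18
  undo op 3 (cut 11): 18 ← 9
  undo op 2 (out-shuffle, from bottom half): 9 ← 14
  undo op 1 (out-shuffle, from top half): 14 ← 7
So the chip at position 13 came from original position 7.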